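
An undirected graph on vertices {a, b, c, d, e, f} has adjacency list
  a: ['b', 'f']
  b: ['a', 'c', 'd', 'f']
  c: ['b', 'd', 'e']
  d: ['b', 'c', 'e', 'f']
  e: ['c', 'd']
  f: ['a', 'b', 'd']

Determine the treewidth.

2

A width-2 tree decomposition is:
Bags: B1 = {b, d, f}  B2 = {a, b, f}  B3 = {b, c, d}  B4 = {c, d, e}
Tree: B1–B2, B1–B3, B3–B4
The largest bag has 3 vertices, giving width 2; this decomposition certifies tw(G) ≤ 2. On the other hand G contains the 3-clique {c, d, e}. A clique must lie in a single bag of any decomposition, so no decomposition can have width below 2. Hence tw(G) = 2 exactly.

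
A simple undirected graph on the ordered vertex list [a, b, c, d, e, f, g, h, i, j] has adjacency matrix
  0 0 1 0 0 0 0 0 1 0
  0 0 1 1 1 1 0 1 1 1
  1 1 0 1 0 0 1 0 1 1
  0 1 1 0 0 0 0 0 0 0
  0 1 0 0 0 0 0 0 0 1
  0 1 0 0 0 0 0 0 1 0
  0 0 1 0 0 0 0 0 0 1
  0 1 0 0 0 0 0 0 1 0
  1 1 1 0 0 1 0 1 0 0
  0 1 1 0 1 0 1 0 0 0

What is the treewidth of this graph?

A width-2 tree decomposition is:
Bags: B1 = {b, h, i}  B2 = {b, c, i}  B3 = {b, f, i}  B4 = {b, c, j}  B5 = {b, c, d}  B6 = {c, g, j}  B7 = {b, e, j}  B8 = {a, c, i}
Tree: B1–B2, B1–B3, B2–B4, B4–B5, B4–B6, B4–B7, B2–B8
Each bag holds 3 vertices, so the decomposition has width 2, which upper-bounds the treewidth. On the other hand G contains the 3-clique {c, g, j}. A clique must lie in a single bag of any decomposition, so no decomposition can have width below 2. Combining the bounds, tw(G) = 2.

2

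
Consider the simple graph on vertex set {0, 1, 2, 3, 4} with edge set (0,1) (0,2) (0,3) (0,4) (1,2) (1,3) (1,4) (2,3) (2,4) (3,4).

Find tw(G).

A width-4 tree decomposition is:
Bags: B1 = {0, 1, 2, 3, 4}
Tree: (single bag)
A single bag containing all 5 vertices is trivially a valid decomposition of width 4. On the other hand G contains the 5-clique {0, 1, 2, 3, 4}. A clique must lie in a single bag of any decomposition, so no decomposition can have width below 4. Therefore the treewidth is 4.

4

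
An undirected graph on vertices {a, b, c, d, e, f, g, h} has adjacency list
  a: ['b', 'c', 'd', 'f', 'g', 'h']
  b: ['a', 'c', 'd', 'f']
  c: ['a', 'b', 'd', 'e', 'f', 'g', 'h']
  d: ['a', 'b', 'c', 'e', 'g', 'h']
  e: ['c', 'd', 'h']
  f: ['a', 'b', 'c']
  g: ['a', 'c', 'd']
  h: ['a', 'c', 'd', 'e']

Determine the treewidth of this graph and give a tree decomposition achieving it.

Treewidth 3.
One such decomposition:
Bags: B1 = {a, c, d, h}  B2 = {c, d, e, h}  B3 = {a, b, c, d}  B4 = {a, c, d, g}  B5 = {a, b, c, f}
Tree: B1–B2, B1–B3, B1–B4, B3–B5

Each bag holds 4 vertices, so the decomposition has width 3, which upper-bounds the treewidth. Conversely, {c, d, e, h} is a clique of size 4, and the vertices of any clique must share a bag in every tree decomposition; so some bag has ≥ 4 vertices and tw(G) ≥ 3. The upper and lower bounds meet at 3, so that is the treewidth.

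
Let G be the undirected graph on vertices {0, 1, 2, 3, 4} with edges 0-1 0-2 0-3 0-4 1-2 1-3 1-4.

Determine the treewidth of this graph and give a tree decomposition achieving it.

Treewidth 2.
One optimal decomposition is:
Bags: B1 = {0, 1, 3}  B2 = {0, 1, 4}  B3 = {0, 1, 2}
Tree: B1–B2, B1–B3

Every bag has size at most 3, so the width is 3 − 1 = 2 and tw(G) ≤ 2. Conversely, {0, 1, 2} is a clique of size 3, and the vertices of any clique must share a bag in every tree decomposition; so some bag has ≥ 3 vertices and tw(G) ≥ 2. Combining the bounds, tw(G) = 2.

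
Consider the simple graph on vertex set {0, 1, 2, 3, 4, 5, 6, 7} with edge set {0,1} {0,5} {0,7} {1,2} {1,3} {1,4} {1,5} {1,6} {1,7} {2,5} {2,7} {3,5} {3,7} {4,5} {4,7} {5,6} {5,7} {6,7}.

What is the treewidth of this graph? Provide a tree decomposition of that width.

Treewidth 3.
Bags: B1 = {1, 3, 5, 7}  B2 = {0, 1, 5, 7}  B3 = {1, 4, 5, 7}  B4 = {1, 2, 5, 7}  B5 = {1, 5, 6, 7}
Tree: B1–B2, B2–B3, B3–B4, B1–B5

Each bag holds 4 vertices, so the decomposition has width 3, which upper-bounds the treewidth. On the other hand G contains the 4-clique {0, 1, 5, 7}. A clique must lie in a single bag of any decomposition, so no decomposition can have width below 3. Therefore the treewidth is 3.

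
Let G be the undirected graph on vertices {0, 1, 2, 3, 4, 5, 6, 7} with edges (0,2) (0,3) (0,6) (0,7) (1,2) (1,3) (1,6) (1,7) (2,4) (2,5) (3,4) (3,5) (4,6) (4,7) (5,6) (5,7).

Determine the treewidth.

4

A width-4 tree decomposition is:
Bags: B1 = {0, 1, 3, 4, 5}  B2 = {0, 1, 4, 5, 7}  B3 = {0, 1, 4, 5, 6}  B4 = {0, 1, 2, 4, 5}
Tree: B1–B2, B2–B3, B3–B4
Every bag has size at most 5, so the width is 5 − 1 = 4 and tw(G) ≤ 4. For the lower bound: the 5 vertex sets {3,5}, {1,7}, {0,6}, {4}, {2} are disjoint, each induces a connected subgraph, and every pair is joined by at least one edge of G. Contracting each set to a single vertex therefore yields K_{5} as a minor, and since treewidth is minor-monotone, tw(G) ≥ tw(K_{5}) = 4. The upper and lower bounds meet at 4, so that is the treewidth.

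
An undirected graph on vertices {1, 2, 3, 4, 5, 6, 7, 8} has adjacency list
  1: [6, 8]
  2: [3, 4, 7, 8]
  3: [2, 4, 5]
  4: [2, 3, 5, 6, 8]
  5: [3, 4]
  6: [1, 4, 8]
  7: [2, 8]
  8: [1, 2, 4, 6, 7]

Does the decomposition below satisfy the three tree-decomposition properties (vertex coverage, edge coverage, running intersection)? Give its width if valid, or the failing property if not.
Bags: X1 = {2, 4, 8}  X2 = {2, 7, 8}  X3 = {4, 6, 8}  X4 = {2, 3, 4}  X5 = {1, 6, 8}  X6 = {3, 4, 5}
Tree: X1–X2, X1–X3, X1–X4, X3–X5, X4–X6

Every vertex of G appears in some bag (union = {1, 2, 3, 4, 5, 6, 7, 8}); every edge is covered by a bag; and for each vertex v the set of bags containing v is connected in the bag tree. The decomposition is therefore valid. The largest bag has 3 vertices, so the width is 2.

Yes; width 2.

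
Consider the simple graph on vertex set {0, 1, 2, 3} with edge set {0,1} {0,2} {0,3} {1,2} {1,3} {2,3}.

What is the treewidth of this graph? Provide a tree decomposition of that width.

With just one bag of size 4, the width is 4 − 1 = 3, so tw(G) ≤ 3. For the lower bound, the 4 vertices {0, 1, 2, 3} are pairwise adjacent, and any tree decomposition puts a clique entirely inside one bag — forcing width ≥ 3. Combining the bounds, tw(G) = 3.

Treewidth 3.
Bags: B1 = {0, 1, 2, 3}
Tree: (single bag)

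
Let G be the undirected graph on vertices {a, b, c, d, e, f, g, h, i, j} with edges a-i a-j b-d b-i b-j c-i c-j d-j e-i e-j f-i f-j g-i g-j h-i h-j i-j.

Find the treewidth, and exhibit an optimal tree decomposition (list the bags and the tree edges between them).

Treewidth 2.
One optimal decomposition is:
Bags: B1 = {b, i, j}  B2 = {f, i, j}  B3 = {c, i, j}  B4 = {b, d, j}  B5 = {h, i, j}  B6 = {g, i, j}  B7 = {e, i, j}  B8 = {a, i, j}
Tree: B1–B2, B2–B3, B1–B4, B3–B5, B2–B6, B6–B7, B1–B8

Every bag has size at most 3, so the width is 3 − 1 = 2 and tw(G) ≤ 2. On the other hand G contains the 3-clique {b, d, j}. A clique must lie in a single bag of any decomposition, so no decomposition can have width below 2. Hence tw(G) = 2 exactly.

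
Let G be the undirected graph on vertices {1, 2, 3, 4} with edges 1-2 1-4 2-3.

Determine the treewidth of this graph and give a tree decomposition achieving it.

Every bag has size at most 2, so the width is 2 − 1 = 1 and tw(G) ≤ 1. G has an edge, so its treewidth is at least 1. The upper and lower bounds meet at 1, so that is the treewidth.

Treewidth 1.
One such decomposition:
Bags: B1 = {1, 4}  B2 = {1, 2}  B3 = {2, 3}
Tree: B1–B2, B2–B3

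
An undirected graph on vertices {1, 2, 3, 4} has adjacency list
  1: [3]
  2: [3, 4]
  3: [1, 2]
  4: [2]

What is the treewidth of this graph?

1

A width-1 tree decomposition is:
Bags: B1 = {2, 3}  B2 = {1, 3}  B3 = {2, 4}
Tree: B1–B2, B1–B3
Each bag holds 2 vertices, so the decomposition has width 1, which upper-bounds the treewidth. Since G has at least one edge (e.g. 2–3), it is not an edgeless graph, so tw(G) ≥ 1. The upper and lower bounds meet at 1, so that is the treewidth.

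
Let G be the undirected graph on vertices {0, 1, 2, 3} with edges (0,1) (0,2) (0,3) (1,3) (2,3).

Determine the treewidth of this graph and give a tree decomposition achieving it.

Treewidth 2.
Bags: B1 = {0, 2, 3}  B2 = {0, 1, 3}
Tree: B1–B2

Every bag has size at most 3, so the width is 3 − 1 = 2 and tw(G) ≤ 2. Conversely, {0, 1, 3} is a clique of size 3, and the vertices of any clique must share a bag in every tree decomposition; so some bag has ≥ 3 vertices and tw(G) ≥ 2. Combining the bounds, tw(G) = 2.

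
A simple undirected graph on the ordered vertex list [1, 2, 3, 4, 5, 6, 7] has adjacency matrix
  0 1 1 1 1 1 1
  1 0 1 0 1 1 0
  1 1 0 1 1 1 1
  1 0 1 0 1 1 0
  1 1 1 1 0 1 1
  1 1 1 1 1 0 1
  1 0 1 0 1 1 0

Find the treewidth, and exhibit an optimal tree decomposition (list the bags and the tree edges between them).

The largest bag has 5 vertices, giving width 4; this decomposition certifies tw(G) ≤ 4. On the other hand G contains the 5-clique {1, 2, 3, 5, 6}. A clique must lie in a single bag of any decomposition, so no decomposition can have width below 4. Combining the bounds, tw(G) = 4.

Treewidth 4.
Bags: B1 = {1, 2, 3, 5, 6}  B2 = {1, 3, 5, 6, 7}  B3 = {1, 3, 4, 5, 6}
Tree: B1–B2, B1–B3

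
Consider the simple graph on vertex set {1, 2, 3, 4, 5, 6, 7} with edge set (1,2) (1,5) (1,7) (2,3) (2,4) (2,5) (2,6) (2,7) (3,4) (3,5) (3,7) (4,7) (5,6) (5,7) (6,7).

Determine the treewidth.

3

A width-3 tree decomposition is:
Bags: B1 = {1, 2, 5, 7}  B2 = {2, 3, 5, 7}  B3 = {2, 3, 4, 7}  B4 = {2, 5, 6, 7}
Tree: B1–B2, B2–B3, B1–B4
Every bag has size at most 4, so the width is 4 − 1 = 3 and tw(G) ≤ 3. Conversely, {2, 3, 4, 7} is a clique of size 4, and the vertices of any clique must share a bag in every tree decomposition; so some bag has ≥ 4 vertices and tw(G) ≥ 3. Therefore the treewidth is 3.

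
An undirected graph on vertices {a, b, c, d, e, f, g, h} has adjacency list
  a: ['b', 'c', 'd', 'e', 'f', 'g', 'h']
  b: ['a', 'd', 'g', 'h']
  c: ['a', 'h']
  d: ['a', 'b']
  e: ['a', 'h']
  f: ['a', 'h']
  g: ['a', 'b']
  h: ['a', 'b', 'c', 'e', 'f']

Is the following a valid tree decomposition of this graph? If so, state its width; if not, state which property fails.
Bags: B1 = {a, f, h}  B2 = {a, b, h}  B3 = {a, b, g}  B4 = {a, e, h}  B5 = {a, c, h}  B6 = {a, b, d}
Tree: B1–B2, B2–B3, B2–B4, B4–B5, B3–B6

Vertex coverage: the bags together contain {a, b, c, d, e, f, g, h}, the full vertex set. Edge coverage: each edge of G has both endpoints in at least one bag. Running intersection: for every vertex, the bags containing it form a connected subtree. All three properties hold, so this is a valid tree decomposition of width max|bag| − 1 = 2, and hence tw(G) ≤ 2.

Yes; width 2.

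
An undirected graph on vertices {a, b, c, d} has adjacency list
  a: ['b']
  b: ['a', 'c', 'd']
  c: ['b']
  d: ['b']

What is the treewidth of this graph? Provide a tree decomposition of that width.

Treewidth 1.
One optimal decomposition is:
Bags: B1 = {a, b}  B2 = {b, c}  B3 = {b, d}
Tree: B1–B2, B1–B3

The largest bag has 2 vertices, giving width 1; this decomposition certifies tw(G) ≤ 1. G has an edge, so its treewidth is at least 1. The upper and lower bounds meet at 1, so that is the treewidth.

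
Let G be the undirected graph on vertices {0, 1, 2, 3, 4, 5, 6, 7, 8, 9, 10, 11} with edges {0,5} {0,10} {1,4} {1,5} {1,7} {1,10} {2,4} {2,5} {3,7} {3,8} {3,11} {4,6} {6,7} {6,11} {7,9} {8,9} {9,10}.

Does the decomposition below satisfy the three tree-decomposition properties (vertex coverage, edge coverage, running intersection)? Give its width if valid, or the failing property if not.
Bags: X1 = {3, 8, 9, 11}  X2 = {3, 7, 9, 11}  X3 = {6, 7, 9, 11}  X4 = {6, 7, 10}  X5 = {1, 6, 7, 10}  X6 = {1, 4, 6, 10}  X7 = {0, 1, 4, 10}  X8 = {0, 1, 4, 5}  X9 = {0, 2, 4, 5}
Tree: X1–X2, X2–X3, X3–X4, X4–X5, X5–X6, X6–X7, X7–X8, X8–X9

A tree decomposition must satisfy three properties: every vertex lies in some bag; for every edge, both endpoints lie together in some bag; and for every vertex, the bags containing it form a connected subtree. Here edge (9,10) lies in no bag, so the decomposition is invalid.

No — edge (9,10) lies in no bag.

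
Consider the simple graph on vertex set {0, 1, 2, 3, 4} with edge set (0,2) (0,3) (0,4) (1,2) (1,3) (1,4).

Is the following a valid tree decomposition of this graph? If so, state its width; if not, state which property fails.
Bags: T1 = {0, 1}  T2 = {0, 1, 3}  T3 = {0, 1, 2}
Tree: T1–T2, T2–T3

A tree decomposition must satisfy three properties: every vertex lies in some bag; for every edge, both endpoints lie together in some bag; and for every vertex, the bags containing it form a connected subtree. Here vertex 4 appears in no bag, so the decomposition is invalid.

No — vertex 4 appears in no bag.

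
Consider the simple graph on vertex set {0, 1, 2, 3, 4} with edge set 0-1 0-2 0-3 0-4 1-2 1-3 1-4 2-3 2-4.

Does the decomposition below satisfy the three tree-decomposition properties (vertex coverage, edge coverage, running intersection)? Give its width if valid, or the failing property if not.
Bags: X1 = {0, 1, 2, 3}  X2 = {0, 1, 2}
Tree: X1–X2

No — vertex 4 appears in no bag.

A tree decomposition must satisfy three properties: every vertex lies in some bag; for every edge, both endpoints lie together in some bag; and for every vertex, the bags containing it form a connected subtree. Here vertex 4 appears in no bag, so the decomposition is invalid.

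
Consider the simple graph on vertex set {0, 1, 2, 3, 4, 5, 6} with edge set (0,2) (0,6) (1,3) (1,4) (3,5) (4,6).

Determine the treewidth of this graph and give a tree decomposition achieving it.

Treewidth 1.
Bags: B1 = {3, 5}  B2 = {1, 3}  B3 = {1, 4}  B4 = {4, 6}  B5 = {0, 6}  B6 = {0, 2}
Tree: B1–B2, B2–B3, B3–B4, B4–B5, B5–B6

The largest bag has 2 vertices, giving width 1; this decomposition certifies tw(G) ≤ 1. Since G has at least one edge (e.g. 5–3), it is not an edgeless graph, so tw(G) ≥ 1. Combining the bounds, tw(G) = 1.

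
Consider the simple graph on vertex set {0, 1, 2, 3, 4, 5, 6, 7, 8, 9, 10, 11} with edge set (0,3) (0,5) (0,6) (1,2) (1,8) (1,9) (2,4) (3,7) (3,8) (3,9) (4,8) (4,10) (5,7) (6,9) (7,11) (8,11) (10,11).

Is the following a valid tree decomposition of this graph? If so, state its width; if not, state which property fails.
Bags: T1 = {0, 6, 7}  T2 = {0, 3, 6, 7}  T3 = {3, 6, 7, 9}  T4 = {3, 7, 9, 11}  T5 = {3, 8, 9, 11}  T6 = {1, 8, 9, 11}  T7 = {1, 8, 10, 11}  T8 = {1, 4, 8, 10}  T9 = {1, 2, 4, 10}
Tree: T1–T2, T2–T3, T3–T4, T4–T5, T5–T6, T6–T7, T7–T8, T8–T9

A tree decomposition must satisfy three properties: every vertex lies in some bag; for every edge, both endpoints lie together in some bag; and for every vertex, the bags containing it form a connected subtree. Here vertex 5 appears in no bag, so the decomposition is invalid.

No — vertex 5 appears in no bag.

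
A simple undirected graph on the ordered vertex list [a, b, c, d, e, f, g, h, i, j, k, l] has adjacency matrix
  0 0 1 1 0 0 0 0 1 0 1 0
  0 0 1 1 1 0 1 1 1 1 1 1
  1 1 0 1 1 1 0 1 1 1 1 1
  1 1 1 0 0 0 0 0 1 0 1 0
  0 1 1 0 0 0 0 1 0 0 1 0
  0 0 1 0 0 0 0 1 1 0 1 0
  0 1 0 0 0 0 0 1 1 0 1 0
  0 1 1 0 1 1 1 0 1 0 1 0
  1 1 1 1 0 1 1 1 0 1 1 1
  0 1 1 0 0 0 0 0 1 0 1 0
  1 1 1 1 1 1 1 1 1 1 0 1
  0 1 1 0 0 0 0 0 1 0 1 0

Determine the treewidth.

A width-4 tree decomposition is:
Bags: B1 = {b, c, h, i, k}  B2 = {b, c, i, j, k}  B3 = {b, c, d, i, k}  B4 = {b, c, e, h, k}  B5 = {b, g, h, i, k}  B6 = {a, c, d, i, k}  B7 = {b, c, i, k, l}  B8 = {c, f, h, i, k}
Tree: B1–B2, B2–B3, B1–B4, B1–B5, B3–B6, B2–B7, B1–B8
Every bag has size at most 5, so the width is 5 − 1 = 4 and tw(G) ≤ 4. Conversely, {b, c, e, h, k} is a clique of size 5, and the vertices of any clique must share a bag in every tree decomposition; so some bag has ≥ 5 vertices and tw(G) ≥ 4. Hence tw(G) = 4 exactly.

4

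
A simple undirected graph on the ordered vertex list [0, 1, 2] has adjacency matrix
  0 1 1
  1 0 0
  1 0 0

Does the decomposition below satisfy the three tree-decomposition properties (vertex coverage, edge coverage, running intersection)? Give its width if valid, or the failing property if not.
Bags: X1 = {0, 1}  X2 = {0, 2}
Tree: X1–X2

Yes; width 1.

Every vertex of G appears in some bag (union = {0, 1, 2}); every edge is covered by a bag; and for each vertex v the set of bags containing v is connected in the bag tree. The decomposition is therefore valid. The largest bag has 2 vertices, so the width is 1.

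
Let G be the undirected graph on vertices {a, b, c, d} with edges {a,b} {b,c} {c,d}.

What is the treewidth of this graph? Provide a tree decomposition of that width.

Each bag holds 2 vertices, so the decomposition has width 1, which upper-bounds the treewidth. Since G has at least one edge (e.g. d–c), it is not an edgeless graph, so tw(G) ≥ 1. Therefore the treewidth is 1.

Treewidth 1.
One optimal decomposition is:
Bags: B1 = {c, d}  B2 = {b, c}  B3 = {a, b}
Tree: B1–B2, B2–B3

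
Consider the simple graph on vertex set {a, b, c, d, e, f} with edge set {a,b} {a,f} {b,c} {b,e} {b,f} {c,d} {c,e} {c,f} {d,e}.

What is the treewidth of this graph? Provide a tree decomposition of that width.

The largest bag has 3 vertices, giving width 2; this decomposition certifies tw(G) ≤ 2. Conversely, {c, d, e} is a clique of size 3, and the vertices of any clique must share a bag in every tree decomposition; so some bag has ≥ 3 vertices and tw(G) ≥ 2. Therefore the treewidth is 2.

Treewidth 2.
One such decomposition:
Bags: B1 = {b, c, f}  B2 = {b, c, e}  B3 = {c, d, e}  B4 = {a, b, f}
Tree: B1–B2, B2–B3, B1–B4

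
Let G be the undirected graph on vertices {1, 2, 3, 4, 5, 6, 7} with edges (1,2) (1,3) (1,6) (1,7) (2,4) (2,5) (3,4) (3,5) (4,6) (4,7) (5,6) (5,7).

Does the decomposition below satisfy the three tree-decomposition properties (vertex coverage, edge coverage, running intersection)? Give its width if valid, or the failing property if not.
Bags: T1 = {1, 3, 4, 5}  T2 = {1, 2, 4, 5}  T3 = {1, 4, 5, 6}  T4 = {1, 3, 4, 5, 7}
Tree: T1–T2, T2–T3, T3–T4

No — bags containing vertex 3 are not connected in the tree.

A tree decomposition must satisfy three properties: every vertex lies in some bag; for every edge, both endpoints lie together in some bag; and for every vertex, the bags containing it form a connected subtree. Here bags containing vertex 3 are not connected in the tree, so the decomposition is invalid.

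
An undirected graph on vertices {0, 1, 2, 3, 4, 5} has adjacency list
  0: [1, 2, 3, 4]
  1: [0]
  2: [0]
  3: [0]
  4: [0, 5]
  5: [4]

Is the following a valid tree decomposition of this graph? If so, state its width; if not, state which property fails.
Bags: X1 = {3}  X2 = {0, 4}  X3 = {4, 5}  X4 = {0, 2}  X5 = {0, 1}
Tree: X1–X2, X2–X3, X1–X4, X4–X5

No — edge (0,3) lies in no bag.

A tree decomposition must satisfy three properties: every vertex lies in some bag; for every edge, both endpoints lie together in some bag; and for every vertex, the bags containing it form a connected subtree. Here edge (0,3) lies in no bag, so the decomposition is invalid.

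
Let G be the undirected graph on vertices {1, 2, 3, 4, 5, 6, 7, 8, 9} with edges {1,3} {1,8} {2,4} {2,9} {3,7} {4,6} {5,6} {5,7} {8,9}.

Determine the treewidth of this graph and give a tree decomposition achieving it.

Treewidth 2.
One optimal decomposition is:
Bags: B1 = {5, 6, 7}  B2 = {3, 6, 7}  B3 = {1, 3, 6}  B4 = {1, 6, 8}  B5 = {6, 8, 9}  B6 = {2, 6, 9}  B7 = {2, 4, 6}
Tree: B1–B2, B2–B3, B3–B4, B4–B5, B5–B6, B6–B7

The largest bag has 3 vertices, giving width 2; this decomposition certifies tw(G) ≤ 2. For the lower bound, G contains the cycle 6–5–7–3–1–8–9–2–4–6, so G is not a forest; only forests have treewidth ≤ 1, hence tw(G) ≥ 2. Therefore the treewidth is 2.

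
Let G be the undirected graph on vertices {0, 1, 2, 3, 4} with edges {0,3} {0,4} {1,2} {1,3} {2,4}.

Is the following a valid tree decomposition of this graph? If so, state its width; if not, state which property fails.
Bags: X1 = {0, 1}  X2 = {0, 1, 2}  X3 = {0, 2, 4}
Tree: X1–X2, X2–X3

A tree decomposition must satisfy three properties: every vertex lies in some bag; for every edge, both endpoints lie together in some bag; and for every vertex, the bags containing it form a connected subtree. Here vertex 3 appears in no bag, so the decomposition is invalid.

No — vertex 3 appears in no bag.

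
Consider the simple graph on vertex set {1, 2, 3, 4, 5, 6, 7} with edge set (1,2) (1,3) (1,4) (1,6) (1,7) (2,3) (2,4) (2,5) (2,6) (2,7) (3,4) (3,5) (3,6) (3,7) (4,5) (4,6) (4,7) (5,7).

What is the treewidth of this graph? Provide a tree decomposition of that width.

Treewidth 4.
One such decomposition:
Bags: B1 = {1, 2, 3, 4, 6}  B2 = {1, 2, 3, 4, 7}  B3 = {2, 3, 4, 5, 7}
Tree: B1–B2, B2–B3

The largest bag has 5 vertices, giving width 4; this decomposition certifies tw(G) ≤ 4. Conversely, {1, 2, 3, 4, 6} is a clique of size 5, and the vertices of any clique must share a bag in every tree decomposition; so some bag has ≥ 5 vertices and tw(G) ≥ 4. Hence tw(G) = 4 exactly.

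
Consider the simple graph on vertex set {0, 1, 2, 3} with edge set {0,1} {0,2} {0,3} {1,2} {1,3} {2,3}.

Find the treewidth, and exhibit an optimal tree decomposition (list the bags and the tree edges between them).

With just one bag of size 4, the width is 4 − 1 = 3, so tw(G) ≤ 3. On the other hand G contains the 4-clique {0, 1, 2, 3}. A clique must lie in a single bag of any decomposition, so no decomposition can have width below 3. Combining the bounds, tw(G) = 3.

Treewidth 3.
One optimal decomposition is:
Bags: B1 = {0, 1, 2, 3}
Tree: (single bag)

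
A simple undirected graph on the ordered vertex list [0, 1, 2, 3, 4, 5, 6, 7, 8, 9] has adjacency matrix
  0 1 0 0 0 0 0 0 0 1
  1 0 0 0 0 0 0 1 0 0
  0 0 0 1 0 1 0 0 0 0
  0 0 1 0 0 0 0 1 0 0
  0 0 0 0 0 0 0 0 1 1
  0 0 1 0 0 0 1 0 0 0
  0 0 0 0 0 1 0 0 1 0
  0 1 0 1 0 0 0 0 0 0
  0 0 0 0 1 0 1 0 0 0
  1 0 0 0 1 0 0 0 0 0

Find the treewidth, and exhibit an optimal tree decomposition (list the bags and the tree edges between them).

The largest bag has 3 vertices, giving width 2; this decomposition certifies tw(G) ≤ 2. The edges 9–4–8–6–5–2–3–7–1–0–9 form a cycle, so G is not a tree and its treewidth is at least 2. Hence tw(G) = 2 exactly.

Treewidth 2.
One optimal decomposition is:
Bags: B1 = {4, 8, 9}  B2 = {6, 8, 9}  B3 = {5, 6, 9}  B4 = {2, 5, 9}  B5 = {2, 3, 9}  B6 = {3, 7, 9}  B7 = {1, 7, 9}  B8 = {0, 1, 9}
Tree: B1–B2, B2–B3, B3–B4, B4–B5, B5–B6, B6–B7, B7–B8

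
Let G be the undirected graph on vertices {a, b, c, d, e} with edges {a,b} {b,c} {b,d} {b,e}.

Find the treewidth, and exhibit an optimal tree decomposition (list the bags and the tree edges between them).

The largest bag has 2 vertices, giving width 1; this decomposition certifies tw(G) ≤ 1. Any graph with an edge has treewidth ≥ 1, and G has the edge d–b. Hence tw(G) = 1 exactly.

Treewidth 1.
One such decomposition:
Bags: B1 = {b, d}  B2 = {a, b}  B3 = {b, e}  B4 = {b, c}
Tree: B1–B2, B1–B3, B1–B4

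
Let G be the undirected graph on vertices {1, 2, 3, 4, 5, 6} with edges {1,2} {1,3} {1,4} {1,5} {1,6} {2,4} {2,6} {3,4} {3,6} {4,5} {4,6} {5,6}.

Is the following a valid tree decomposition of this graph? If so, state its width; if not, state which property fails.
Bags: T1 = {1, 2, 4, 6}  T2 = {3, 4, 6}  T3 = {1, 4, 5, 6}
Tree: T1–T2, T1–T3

A tree decomposition must satisfy three properties: every vertex lies in some bag; for every edge, both endpoints lie together in some bag; and for every vertex, the bags containing it form a connected subtree. Here edge (1,3) lies in no bag, so the decomposition is invalid.

No — edge (1,3) lies in no bag.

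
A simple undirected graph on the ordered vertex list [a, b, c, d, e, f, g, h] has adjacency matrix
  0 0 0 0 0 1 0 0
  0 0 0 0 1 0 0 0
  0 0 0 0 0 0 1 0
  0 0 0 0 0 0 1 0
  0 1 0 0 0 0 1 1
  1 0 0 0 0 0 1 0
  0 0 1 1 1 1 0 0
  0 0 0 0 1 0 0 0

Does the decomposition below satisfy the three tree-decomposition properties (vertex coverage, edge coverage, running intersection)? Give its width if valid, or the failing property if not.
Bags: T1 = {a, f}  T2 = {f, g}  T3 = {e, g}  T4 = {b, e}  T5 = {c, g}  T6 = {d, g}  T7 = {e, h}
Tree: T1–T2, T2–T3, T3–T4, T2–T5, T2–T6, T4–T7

Yes; width 1.

Vertex coverage: the bags together contain {a, b, c, d, e, f, g, h}, the full vertex set. Edge coverage: each edge of G has both endpoints in at least one bag. Running intersection: for every vertex, the bags containing it form a connected subtree. All three properties hold, so this is a valid tree decomposition of width max|bag| − 1 = 1, and hence tw(G) ≤ 1.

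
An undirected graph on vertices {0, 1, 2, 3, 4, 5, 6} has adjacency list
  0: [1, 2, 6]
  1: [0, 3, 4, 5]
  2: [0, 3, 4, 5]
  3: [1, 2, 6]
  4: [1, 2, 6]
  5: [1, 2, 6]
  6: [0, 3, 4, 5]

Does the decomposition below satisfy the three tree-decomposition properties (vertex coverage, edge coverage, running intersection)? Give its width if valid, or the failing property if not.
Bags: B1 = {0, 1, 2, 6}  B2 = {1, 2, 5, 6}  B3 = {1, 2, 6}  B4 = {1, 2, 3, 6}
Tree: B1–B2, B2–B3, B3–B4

No — vertex 4 appears in no bag.

A tree decomposition must satisfy three properties: every vertex lies in some bag; for every edge, both endpoints lie together in some bag; and for every vertex, the bags containing it form a connected subtree. Here vertex 4 appears in no bag, so the decomposition is invalid.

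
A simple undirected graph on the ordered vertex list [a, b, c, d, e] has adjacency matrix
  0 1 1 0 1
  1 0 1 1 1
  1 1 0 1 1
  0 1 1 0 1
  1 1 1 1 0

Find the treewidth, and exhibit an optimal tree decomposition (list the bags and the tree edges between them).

Each bag holds 4 vertices, so the decomposition has width 3, which upper-bounds the treewidth. For the lower bound, the 4 vertices {b, c, d, e} are pairwise adjacent, and any tree decomposition puts a clique entirely inside one bag — forcing width ≥ 3. Combining the bounds, tw(G) = 3.

Treewidth 3.
One such decomposition:
Bags: B1 = {a, b, c, e}  B2 = {b, c, d, e}
Tree: B1–B2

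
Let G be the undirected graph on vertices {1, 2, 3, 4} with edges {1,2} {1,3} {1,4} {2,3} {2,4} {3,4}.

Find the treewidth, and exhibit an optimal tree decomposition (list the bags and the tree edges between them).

A single bag containing all 4 vertices is trivially a valid decomposition of width 3. For the lower bound, the 4 vertices {1, 2, 3, 4} are pairwise adjacent, and any tree decomposition puts a clique entirely inside one bag — forcing width ≥ 3. Therefore the treewidth is 3.

Treewidth 3.
One such decomposition:
Bags: B1 = {1, 2, 3, 4}
Tree: (single bag)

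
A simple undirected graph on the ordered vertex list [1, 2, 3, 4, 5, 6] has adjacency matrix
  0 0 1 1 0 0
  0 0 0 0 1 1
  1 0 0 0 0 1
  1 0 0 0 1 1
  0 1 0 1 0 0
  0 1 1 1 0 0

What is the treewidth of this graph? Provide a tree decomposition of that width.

Treewidth 2.
Bags: B1 = {2, 4, 5}  B2 = {2, 4, 6}  B3 = {1, 4, 6}  B4 = {1, 3, 6}
Tree: B1–B2, B2–B3, B3–B4

The largest bag has 3 vertices, giving width 2; this decomposition certifies tw(G) ≤ 2. Since 5–2–6–4–5 is a cycle in G, G is not acyclic. Forests are exactly the graphs of treewidth ≤ 1, so tw(G) ≥ 2. Therefore the treewidth is 2.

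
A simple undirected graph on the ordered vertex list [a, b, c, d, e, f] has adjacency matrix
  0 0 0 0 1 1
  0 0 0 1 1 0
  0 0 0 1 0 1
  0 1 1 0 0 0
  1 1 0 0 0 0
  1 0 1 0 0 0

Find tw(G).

A width-2 tree decomposition is:
Bags: B1 = {b, c, d}  B2 = {b, c, f}  B3 = {a, b, f}  B4 = {a, b, e}
Tree: B1–B2, B2–B3, B3–B4
Each bag holds 3 vertices, so the decomposition has width 2, which upper-bounds the treewidth. The edges b–d–c–f–a–e–b form a cycle, so G is not a tree and its treewidth is at least 2. Hence tw(G) = 2 exactly.

2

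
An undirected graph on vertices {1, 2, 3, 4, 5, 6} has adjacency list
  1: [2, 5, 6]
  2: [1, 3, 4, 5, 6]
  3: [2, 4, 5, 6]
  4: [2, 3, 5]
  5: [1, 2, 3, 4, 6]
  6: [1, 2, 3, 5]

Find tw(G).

3

A width-3 tree decomposition is:
Bags: B1 = {2, 3, 5, 6}  B2 = {1, 2, 5, 6}  B3 = {2, 3, 4, 5}
Tree: B1–B2, B1–B3
Every bag has size at most 4, so the width is 4 − 1 = 3 and tw(G) ≤ 3. Conversely, {1, 2, 5, 6} is a clique of size 4, and the vertices of any clique must share a bag in every tree decomposition; so some bag has ≥ 4 vertices and tw(G) ≥ 3. Therefore the treewidth is 3.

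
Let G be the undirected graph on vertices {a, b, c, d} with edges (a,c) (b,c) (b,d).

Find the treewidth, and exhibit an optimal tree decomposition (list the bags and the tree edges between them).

Treewidth 1.
One such decomposition:
Bags: B1 = {a, c}  B2 = {b, c}  B3 = {b, d}
Tree: B1–B2, B2–B3

Every bag has size at most 2, so the width is 2 − 1 = 1 and tw(G) ≤ 1. G has an edge, so its treewidth is at least 1. The upper and lower bounds meet at 1, so that is the treewidth.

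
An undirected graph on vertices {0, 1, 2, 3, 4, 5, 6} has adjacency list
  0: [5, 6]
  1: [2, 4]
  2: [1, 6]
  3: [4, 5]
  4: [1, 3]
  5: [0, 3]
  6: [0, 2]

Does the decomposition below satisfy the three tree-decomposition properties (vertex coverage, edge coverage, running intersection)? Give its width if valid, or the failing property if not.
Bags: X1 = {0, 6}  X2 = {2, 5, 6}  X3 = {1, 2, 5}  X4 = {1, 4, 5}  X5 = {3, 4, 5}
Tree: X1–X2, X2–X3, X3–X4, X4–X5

No — edge (5,0) lies in no bag.

A tree decomposition must satisfy three properties: every vertex lies in some bag; for every edge, both endpoints lie together in some bag; and for every vertex, the bags containing it form a connected subtree. Here edge (5,0) lies in no bag, so the decomposition is invalid.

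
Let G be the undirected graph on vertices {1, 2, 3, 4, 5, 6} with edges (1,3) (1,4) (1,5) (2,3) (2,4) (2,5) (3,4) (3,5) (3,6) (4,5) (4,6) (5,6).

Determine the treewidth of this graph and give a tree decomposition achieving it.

Each bag holds 4 vertices, so the decomposition has width 3, which upper-bounds the treewidth. For the lower bound, the 4 vertices {1, 3, 4, 5} are pairwise adjacent, and any tree decomposition puts a clique entirely inside one bag — forcing width ≥ 3. The upper and lower bounds meet at 3, so that is the treewidth.

Treewidth 3.
One optimal decomposition is:
Bags: B1 = {1, 3, 4, 5}  B2 = {3, 4, 5, 6}  B3 = {2, 3, 4, 5}
Tree: B1–B2, B2–B3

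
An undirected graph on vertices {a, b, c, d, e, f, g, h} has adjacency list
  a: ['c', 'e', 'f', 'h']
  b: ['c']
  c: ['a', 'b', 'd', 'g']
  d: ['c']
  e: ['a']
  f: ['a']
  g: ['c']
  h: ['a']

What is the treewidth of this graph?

1

A width-1 tree decomposition is:
Bags: B1 = {b, c}  B2 = {a, c}  B3 = {c, g}  B4 = {c, d}  B5 = {a, h}  B6 = {a, e}  B7 = {a, f}
Tree: B1–B2, B2–B3, B1–B4, B2–B5, B2–B6, B6–B7
Every bag has size at most 2, so the width is 2 − 1 = 1 and tw(G) ≤ 1. Since G has at least one edge (e.g. b–c), it is not an edgeless graph, so tw(G) ≥ 1. The upper and lower bounds meet at 1, so that is the treewidth.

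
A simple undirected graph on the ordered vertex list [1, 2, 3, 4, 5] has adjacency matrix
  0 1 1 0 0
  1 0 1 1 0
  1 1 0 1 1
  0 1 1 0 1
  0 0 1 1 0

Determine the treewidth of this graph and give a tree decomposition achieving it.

The largest bag has 3 vertices, giving width 2; this decomposition certifies tw(G) ≤ 2. On the other hand G contains the 3-clique {1, 2, 3}. A clique must lie in a single bag of any decomposition, so no decomposition can have width below 2. Combining the bounds, tw(G) = 2.

Treewidth 2.
Bags: B1 = {1, 2, 3}  B2 = {2, 3, 4}  B3 = {3, 4, 5}
Tree: B1–B2, B2–B3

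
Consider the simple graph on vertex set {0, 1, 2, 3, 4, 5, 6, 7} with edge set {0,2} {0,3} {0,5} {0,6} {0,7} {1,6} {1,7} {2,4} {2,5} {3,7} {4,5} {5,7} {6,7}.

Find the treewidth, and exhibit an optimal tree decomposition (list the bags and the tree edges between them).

Treewidth 2.
One optimal decomposition is:
Bags: B1 = {0, 5, 7}  B2 = {0, 6, 7}  B3 = {0, 3, 7}  B4 = {0, 2, 5}  B5 = {2, 4, 5}  B6 = {1, 6, 7}
Tree: B1–B2, B2–B3, B1–B4, B4–B5, B2–B6

Every bag has size at most 3, so the width is 3 − 1 = 2 and tw(G) ≤ 2. Conversely, {0, 2, 5} is a clique of size 3, and the vertices of any clique must share a bag in every tree decomposition; so some bag has ≥ 3 vertices and tw(G) ≥ 2. The upper and lower bounds meet at 2, so that is the treewidth.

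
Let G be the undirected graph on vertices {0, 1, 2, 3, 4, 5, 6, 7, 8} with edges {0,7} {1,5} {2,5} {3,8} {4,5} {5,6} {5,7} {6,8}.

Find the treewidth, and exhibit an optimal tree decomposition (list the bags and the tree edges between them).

Every bag has size at most 2, so the width is 2 − 1 = 1 and tw(G) ≤ 1. Since G has at least one edge (e.g. 5–6), it is not an edgeless graph, so tw(G) ≥ 1. Combining the bounds, tw(G) = 1.

Treewidth 1.
One such decomposition:
Bags: B1 = {5, 6}  B2 = {5, 7}  B3 = {6, 8}  B4 = {0, 7}  B5 = {2, 5}  B6 = {4, 5}  B7 = {1, 5}  B8 = {3, 8}
Tree: B1–B2, B1–B3, B2–B4, B1–B5, B5–B6, B5–B7, B3–B8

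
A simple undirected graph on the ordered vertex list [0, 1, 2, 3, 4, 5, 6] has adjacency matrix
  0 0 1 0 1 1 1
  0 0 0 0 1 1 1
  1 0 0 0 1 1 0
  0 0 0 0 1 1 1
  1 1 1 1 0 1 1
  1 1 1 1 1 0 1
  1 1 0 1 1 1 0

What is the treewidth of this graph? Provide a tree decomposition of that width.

Treewidth 3.
One optimal decomposition is:
Bags: B1 = {1, 4, 5, 6}  B2 = {0, 4, 5, 6}  B3 = {0, 2, 4, 5}  B4 = {3, 4, 5, 6}
Tree: B1–B2, B2–B3, B1–B4

The largest bag has 4 vertices, giving width 3; this decomposition certifies tw(G) ≤ 3. On the other hand G contains the 4-clique {0, 2, 4, 5}. A clique must lie in a single bag of any decomposition, so no decomposition can have width below 3. Therefore the treewidth is 3.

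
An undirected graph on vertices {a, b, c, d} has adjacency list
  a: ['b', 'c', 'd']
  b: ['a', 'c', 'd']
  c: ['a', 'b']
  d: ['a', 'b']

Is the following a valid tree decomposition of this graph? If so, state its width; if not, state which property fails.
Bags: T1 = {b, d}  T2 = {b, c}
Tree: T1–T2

No — vertex a appears in no bag.

A tree decomposition must satisfy three properties: every vertex lies in some bag; for every edge, both endpoints lie together in some bag; and for every vertex, the bags containing it form a connected subtree. Here vertex a appears in no bag, so the decomposition is invalid.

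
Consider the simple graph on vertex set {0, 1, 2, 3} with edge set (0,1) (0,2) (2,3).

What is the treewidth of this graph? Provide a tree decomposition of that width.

Treewidth 1.
One optimal decomposition is:
Bags: B1 = {0, 1}  B2 = {0, 2}  B3 = {2, 3}
Tree: B1–B2, B2–B3

The largest bag has 2 vertices, giving width 1; this decomposition certifies tw(G) ≤ 1. Any graph with an edge has treewidth ≥ 1, and G has the edge 0–1. Therefore the treewidth is 1.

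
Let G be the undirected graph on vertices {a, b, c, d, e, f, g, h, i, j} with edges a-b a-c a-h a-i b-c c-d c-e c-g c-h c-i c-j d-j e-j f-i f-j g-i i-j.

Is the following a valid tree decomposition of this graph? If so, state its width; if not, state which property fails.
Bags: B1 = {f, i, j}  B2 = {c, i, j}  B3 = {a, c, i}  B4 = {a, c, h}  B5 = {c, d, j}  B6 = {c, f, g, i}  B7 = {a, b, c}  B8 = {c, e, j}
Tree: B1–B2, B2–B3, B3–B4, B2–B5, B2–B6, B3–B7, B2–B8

No — bags containing vertex f are not connected in the tree.

A tree decomposition must satisfy three properties: every vertex lies in some bag; for every edge, both endpoints lie together in some bag; and for every vertex, the bags containing it form a connected subtree. Here bags containing vertex f are not connected in the tree, so the decomposition is invalid.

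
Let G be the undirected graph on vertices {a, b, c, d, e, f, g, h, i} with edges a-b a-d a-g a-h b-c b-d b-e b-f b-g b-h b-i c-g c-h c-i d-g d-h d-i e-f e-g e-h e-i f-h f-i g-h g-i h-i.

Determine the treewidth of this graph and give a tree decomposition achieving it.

Each bag holds 5 vertices, so the decomposition has width 4, which upper-bounds the treewidth. Conversely, {a, b, d, g, h} is a clique of size 5, and the vertices of any clique must share a bag in every tree decomposition; so some bag has ≥ 5 vertices and tw(G) ≥ 4. The upper and lower bounds meet at 4, so that is the treewidth.

Treewidth 4.
One such decomposition:
Bags: B1 = {b, c, g, h, i}  B2 = {b, e, g, h, i}  B3 = {b, e, f, h, i}  B4 = {b, d, g, h, i}  B5 = {a, b, d, g, h}
Tree: B1–B2, B2–B3, B2–B4, B4–B5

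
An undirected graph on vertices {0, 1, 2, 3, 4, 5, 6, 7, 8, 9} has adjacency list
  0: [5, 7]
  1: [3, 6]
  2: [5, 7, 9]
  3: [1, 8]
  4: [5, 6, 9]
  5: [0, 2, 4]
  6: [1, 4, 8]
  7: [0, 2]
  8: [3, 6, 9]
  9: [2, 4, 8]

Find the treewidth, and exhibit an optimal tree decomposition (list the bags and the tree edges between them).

Treewidth 2.
One optimal decomposition is:
Bags: B1 = {1, 3, 6}  B2 = {3, 6, 8}  B3 = {4, 6, 8}  B4 = {4, 8, 9}  B5 = {4, 5, 9}  B6 = {2, 5, 9}  B7 = {0, 2, 5}  B8 = {0, 2, 7}
Tree: B1–B2, B2–B3, B3–B4, B4–B5, B5–B6, B6–B7, B7–B8

Each bag holds 3 vertices, so the decomposition has width 2, which upper-bounds the treewidth. For the lower bound, G contains the cycle 1–3–8–6–1, so G is not a forest; only forests have treewidth ≤ 1, hence tw(G) ≥ 2. Therefore the treewidth is 2.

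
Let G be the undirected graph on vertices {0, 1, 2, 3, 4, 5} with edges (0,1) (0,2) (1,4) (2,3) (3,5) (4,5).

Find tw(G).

2

A width-2 tree decomposition is:
Bags: B1 = {3, 4, 5}  B2 = {1, 3, 4}  B3 = {0, 1, 3}  B4 = {0, 2, 3}
Tree: B1–B2, B2–B3, B3–B4
Every bag has size at most 3, so the width is 3 − 1 = 2 and tw(G) ≤ 2. Since 3–5–4–1–0–2–3 is a cycle in G, G is not acyclic. Forests are exactly the graphs of treewidth ≤ 1, so tw(G) ≥ 2. Therefore the treewidth is 2.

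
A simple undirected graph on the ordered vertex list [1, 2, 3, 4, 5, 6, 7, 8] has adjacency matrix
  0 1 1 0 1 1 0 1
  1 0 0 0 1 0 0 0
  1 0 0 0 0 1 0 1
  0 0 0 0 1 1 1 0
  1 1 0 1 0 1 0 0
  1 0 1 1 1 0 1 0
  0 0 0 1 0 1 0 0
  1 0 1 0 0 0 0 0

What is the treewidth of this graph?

A width-2 tree decomposition is:
Bags: B1 = {1, 5, 6}  B2 = {1, 3, 6}  B3 = {1, 2, 5}  B4 = {1, 3, 8}  B5 = {4, 5, 6}  B6 = {4, 6, 7}
Tree: B1–B2, B1–B3, B2–B4, B1–B5, B5–B6
Each bag holds 3 vertices, so the decomposition has width 2, which upper-bounds the treewidth. On the other hand G contains the 3-clique {1, 2, 5}. A clique must lie in a single bag of any decomposition, so no decomposition can have width below 2. The upper and lower bounds meet at 2, so that is the treewidth.

2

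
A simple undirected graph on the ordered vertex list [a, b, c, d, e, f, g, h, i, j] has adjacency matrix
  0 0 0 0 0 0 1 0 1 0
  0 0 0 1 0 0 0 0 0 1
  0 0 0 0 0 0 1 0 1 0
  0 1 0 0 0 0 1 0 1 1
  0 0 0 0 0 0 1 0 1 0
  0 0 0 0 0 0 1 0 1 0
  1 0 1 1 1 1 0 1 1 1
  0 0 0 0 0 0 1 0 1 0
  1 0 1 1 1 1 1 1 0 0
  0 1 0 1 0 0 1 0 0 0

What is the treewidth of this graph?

2

A width-2 tree decomposition is:
Bags: B1 = {c, g, i}  B2 = {d, g, i}  B3 = {d, g, j}  B4 = {g, h, i}  B5 = {f, g, i}  B6 = {e, g, i}  B7 = {b, d, j}  B8 = {a, g, i}
Tree: B1–B2, B2–B3, B1–B4, B4–B5, B4–B6, B3–B7, B2–B8
The largest bag has 3 vertices, giving width 2; this decomposition certifies tw(G) ≤ 2. Conversely, {d, g, j} is a clique of size 3, and the vertices of any clique must share a bag in every tree decomposition; so some bag has ≥ 3 vertices and tw(G) ≥ 2. Therefore the treewidth is 2.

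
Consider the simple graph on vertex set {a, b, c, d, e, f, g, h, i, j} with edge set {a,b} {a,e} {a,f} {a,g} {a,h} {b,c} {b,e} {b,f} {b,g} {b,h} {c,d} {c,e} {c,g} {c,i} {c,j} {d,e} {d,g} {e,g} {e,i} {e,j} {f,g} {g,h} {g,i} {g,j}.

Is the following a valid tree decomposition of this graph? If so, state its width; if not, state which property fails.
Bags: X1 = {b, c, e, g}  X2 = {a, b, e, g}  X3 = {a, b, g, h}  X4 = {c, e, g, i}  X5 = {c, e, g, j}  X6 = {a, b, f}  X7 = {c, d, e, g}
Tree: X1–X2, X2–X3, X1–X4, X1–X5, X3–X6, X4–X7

A tree decomposition must satisfy three properties: every vertex lies in some bag; for every edge, both endpoints lie together in some bag; and for every vertex, the bags containing it form a connected subtree. Here edge (g,f) lies in no bag, so the decomposition is invalid.

No — edge (g,f) lies in no bag.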